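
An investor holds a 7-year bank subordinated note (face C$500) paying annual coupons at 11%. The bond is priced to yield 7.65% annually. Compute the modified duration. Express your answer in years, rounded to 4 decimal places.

4.9953 years

Periodic yield y = 0.0765. First find Macaulay duration:
  t   CF        PV=CF/(1+0.0765)^t    t·PV
  1        55.00        51.0915        51.0915
  2        55.00        47.4608        94.9215
  3        55.00        44.0880       132.2641
  4        55.00        40.9550       163.8199
  5        55.00        38.0446       190.2228
  6        55.00        35.3410       212.0458
  7       555.00       331.2796     2,318.9575
  Σ                    588.2604     3,163.3230
P = 588.2604; Macaulay duration = 3,163.3230 / 588.2604 = 5.37742 years.
Modified duration = D_Mac / (1 + y) = 5.37742 / 1.0765 = 4.99528 years.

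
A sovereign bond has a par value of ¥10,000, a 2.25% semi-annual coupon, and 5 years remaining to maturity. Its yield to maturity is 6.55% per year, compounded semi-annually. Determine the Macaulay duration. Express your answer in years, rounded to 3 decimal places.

4.725 years

Periodic yield y = 0.03275. Discount each cash flow and weight by its period:
  t   CF        PV=CF/(1+0.03275)^t    t·PV
  1       112.50       108.9325       108.9325
  2       112.50       105.4781       210.9561
  3       112.50       102.1332       306.3996
  4       112.50        98.8944       395.5776
  5       112.50        95.7583       478.7916
  6       112.50        92.7217       556.3301
  7       112.50        89.7813       628.4694
  8       112.50        86.9342       695.4740
  9       112.50        84.1774       757.5969
  10   10,112.50     7,326.6678    73,266.6776
  Σ                  8,191.4789    77,405.2053
Price P = Σ PV = 8,191.4789.
Macaulay duration = Σ(t·PV) / P = 77,405.2053 / 8,191.4789 = 9.44948 half-year periods.
In years: 9.44948 / 2 = 4.72474 years.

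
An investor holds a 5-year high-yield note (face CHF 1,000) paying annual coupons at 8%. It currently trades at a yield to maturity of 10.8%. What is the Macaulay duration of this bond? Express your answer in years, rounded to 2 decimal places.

Periodic yield y = 0.108. Discount each cash flow and weight by its year:
  t   CF        PV=CF/(1+0.108)^t    t·PV
  1        80.00        72.2022        72.2022
  2        80.00        65.1644       130.3288
  3        80.00        58.8126       176.4379
  4        80.00        53.0800       212.3200
  5     1,080.00       646.7329     3,233.6645
  Σ                    895.9921     3,824.9534
Price P = Σ PV = 895.9921.
Macaulay duration = Σ(t·PV) / P = 3,824.9534 / 895.9921 = 4.26896 years.

4.27 years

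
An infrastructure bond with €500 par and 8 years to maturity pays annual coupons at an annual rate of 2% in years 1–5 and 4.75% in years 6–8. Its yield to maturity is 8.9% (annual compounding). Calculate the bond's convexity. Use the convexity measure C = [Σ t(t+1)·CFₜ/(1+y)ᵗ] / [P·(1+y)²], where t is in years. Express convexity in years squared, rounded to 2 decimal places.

53.21

With y = 0.089:
  t   CF        PV=CF/(1+0.089)^t    t·PV        t(t+1)·PV
  1        10.00         9.1827         9.1827          18.3655
  2        10.00         8.4323        16.8645          50.5936
  3        10.00         7.7431        23.2294          92.9175
  4        10.00         7.1103        28.4412         142.2062
  5        10.00         6.5292        32.6460         195.8763
  6        23.75        14.2396        85.4373         598.0612
  7        23.75        13.0758        91.5306         732.2451
  8       523.75       264.7896     2,118.3172      19,064.8545
  Σ                    331.1026     2,405.6490      20,895.1198
P = 331.1026.
Convexity = Σ t(t+1)·PV / [P·(1+y)²] = 20,895.1198 / (331.1026 × 1.185921) = 53.21407.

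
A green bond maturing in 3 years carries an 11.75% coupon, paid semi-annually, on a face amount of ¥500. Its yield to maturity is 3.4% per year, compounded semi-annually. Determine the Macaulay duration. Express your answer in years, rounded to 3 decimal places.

Periodic yield y = 0.017. Discount each cash flow and weight by its period:
  t   CF        PV=CF/(1+0.017)^t    t·PV
  1       29.375        28.8840        28.8840
  2       29.375        28.4012        56.8023
  3       29.375        27.9264        83.7792
  4       29.375        27.4596       109.8384
  5       29.375        27.0006       135.0029
  6      529.375       478.4513     2,870.7076
  Σ                    618.1230     3,285.0144
Price P = Σ PV = 618.1230.
Macaulay duration = Σ(t·PV) / P = 3,285.0144 / 618.1230 = 5.31450 half-year periods.
In years: 5.31450 / 2 = 2.65725 years.

2.657 years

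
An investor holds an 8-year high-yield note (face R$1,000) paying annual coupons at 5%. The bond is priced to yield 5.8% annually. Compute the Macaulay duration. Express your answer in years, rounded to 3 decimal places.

Periodic yield y = 0.058. Discount each cash flow and weight by its year:
  t   CF        PV=CF/(1+0.058)^t    t·PV
  1        50.00        47.2590        47.2590
  2        50.00        44.6682        89.3364
  3        50.00        42.2195       126.6585
  4        50.00        39.9050       159.6200
  5        50.00        37.7174       188.5870
  6        50.00        35.6497       213.8983
  7        50.00        33.6954       235.8676
  8     1,050.00       668.8118     5,350.4948
  Σ                    949.9260     6,411.7216
Price P = Σ PV = 949.9260.
Macaulay duration = Σ(t·PV) / P = 6,411.7216 / 949.9260 = 6.74971 years.

6.750 years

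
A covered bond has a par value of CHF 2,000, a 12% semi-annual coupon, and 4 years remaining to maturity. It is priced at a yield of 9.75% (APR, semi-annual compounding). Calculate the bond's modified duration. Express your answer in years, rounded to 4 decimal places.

Periodic yield y = 0.04875. First find Macaulay duration:
  t   CF        PV=CF/(1+0.04875)^t    t·PV
  1       120.00       114.4219       114.4219
  2       120.00       109.1032       218.2063
  3       120.00       104.0316       312.0948
  4       120.00        99.1958       396.7833
  5       120.00        94.5848       472.9240
  6       120.00        90.1881       541.1288
  7       120.00        85.9958       601.9709
  8     2,120.00     1,448.6387    11,589.1093
  Σ                  2,146.1599    14,246.6393
P = 2,146.1599; Macaulay duration = 14,246.6393 / 2,146.1599 = 6.63820 half-year periods = 3.31910 years.
Modified duration = D_Mac / (1 + y) = 3.31910 / 1.04875 = 3.16482 years.

3.1648 years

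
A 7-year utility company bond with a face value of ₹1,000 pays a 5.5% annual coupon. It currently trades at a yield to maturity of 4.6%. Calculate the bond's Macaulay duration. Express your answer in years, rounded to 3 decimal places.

6.025 years

Periodic yield y = 0.046. Discount each cash flow and weight by its year:
  t   CF        PV=CF/(1+0.046)^t    t·PV
  1        55.00        52.5813        52.5813
  2        55.00        50.2689       100.5378
  3        55.00        48.0582       144.1746
  4        55.00        45.9448       183.7790
  5        55.00        43.9242       219.6212
  6        55.00        41.9926       251.9555
  7     1,055.00       770.0708     5,390.4957
  Σ                  1,052.8408     6,343.1452
Price P = Σ PV = 1,052.8408.
Macaulay duration = Σ(t·PV) / P = 6,343.1452 / 1,052.8408 = 6.02479 years.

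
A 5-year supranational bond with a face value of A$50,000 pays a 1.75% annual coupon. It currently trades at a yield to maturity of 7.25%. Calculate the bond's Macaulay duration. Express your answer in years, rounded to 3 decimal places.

4.803 years

Periodic yield y = 0.0725. Discount each cash flow and weight by its year:
  t   CF        PV=CF/(1+0.0725)^t    t·PV
  1       875.00       815.8508       815.8508
  2       875.00       760.7001     1,521.4001
  3       875.00       709.2774     2,127.8323
  4       875.00       661.3310     2,645.3238
  5    50,875.00    35,852.3740   179,261.8699
  Σ                 38,799.5333   186,372.2770
Price P = Σ PV = 38,799.5333.
Macaulay duration = Σ(t·PV) / P = 186,372.2770 / 38,799.5333 = 4.80347 years.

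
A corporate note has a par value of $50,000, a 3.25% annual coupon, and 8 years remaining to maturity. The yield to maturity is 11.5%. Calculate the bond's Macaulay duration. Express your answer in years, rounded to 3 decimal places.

Periodic yield y = 0.115. Discount each cash flow and weight by its year:
  t   CF        PV=CF/(1+0.115)^t    t·PV
  1     1,625.00     1,457.3991     1,457.3991
  2     1,625.00     1,307.0844     2,614.1688
  3     1,625.00     1,172.2730     3,516.8190
  4     1,625.00     1,051.3659     4,205.4637
  5     1,625.00       942.9291     4,714.6454
  6     1,625.00       845.6763     5,074.0578
  7     1,625.00       758.4541     5,309.1786
  8    51,625.00    21,610.3164   172,882.5312
  Σ                 29,145.4983   199,774.2636
Price P = Σ PV = 29,145.4983.
Macaulay duration = Σ(t·PV) / P = 199,774.2636 / 29,145.4983 = 6.85438 years.

6.854 years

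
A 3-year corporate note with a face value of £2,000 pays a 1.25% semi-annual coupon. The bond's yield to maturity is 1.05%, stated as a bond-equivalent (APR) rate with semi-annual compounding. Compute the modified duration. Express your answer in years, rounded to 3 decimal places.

2.939 years

Periodic yield y = 0.00525. First find Macaulay duration:
  t   CF        PV=CF/(1+0.00525)^t    t·PV
  1        12.50        12.4347        12.4347
  2        12.50        12.3698        24.7396
  3        12.50        12.3052        36.9155
  4        12.50        12.2409        48.9636
  5        12.50        12.1770        60.8849
  6     2,012.50     1,950.2550    11,701.5300
  Σ                  2,011.7826    11,885.4683
P = 2,011.7826; Macaulay duration = 11,885.4683 / 2,011.7826 = 5.90793 half-year periods = 2.95396 years.
Modified duration = D_Mac / (1 + y) = 2.95396 / 1.00525 = 2.93854 years.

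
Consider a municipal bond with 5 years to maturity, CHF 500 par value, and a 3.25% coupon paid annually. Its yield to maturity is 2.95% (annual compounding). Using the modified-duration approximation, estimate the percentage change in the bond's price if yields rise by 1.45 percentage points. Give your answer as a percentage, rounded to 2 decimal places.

-6.62%

Periodic yield y = 0.0295. Modified duration first:
  t   CF        PV=CF/(1+0.0295)^t    t·PV
  1        16.25        15.7844        15.7844
  2        16.25        15.3321        30.6641
  3        16.25        14.8927        44.6782
  4        16.25        14.4660        57.8639
  5       516.25       446.4042     2,232.0212
  Σ                    506.8794     2,381.0118
P = 506.8794; D_Mac = 4.69739 yrs; D_mod = 4.69739/(1+0.0295) = 4.56279 yrs.
ΔP/P ≈ -D_mod · Δy = -4.56279 × (+0.0145) = -0.066160 = -6.6160%.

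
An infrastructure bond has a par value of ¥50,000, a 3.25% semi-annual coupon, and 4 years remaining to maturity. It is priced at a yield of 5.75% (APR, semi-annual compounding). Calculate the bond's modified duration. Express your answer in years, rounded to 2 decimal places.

3.67 years

Periodic yield y = 0.02875. First find Macaulay duration:
  t   CF        PV=CF/(1+0.02875)^t    t·PV
  1       812.50       789.7934       789.7934
  2       812.50       767.7214     1,535.4429
  3       812.50       746.2663     2,238.7989
  4       812.50       725.4107     2,901.6429
  5       812.50       705.1380     3,525.6901
  6       812.50       685.4318     4,112.5911
  7       812.50       666.2764     4,663.9348
  8    50,812.50    40,503.4276   324,027.4210
  Σ                 45,589.4658   343,795.3151
P = 45,589.4658; Macaulay duration = 343,795.3151 / 45,589.4658 = 7.54111 half-year periods = 3.77056 years.
Modified duration = D_Mac / (1 + y) = 3.77056 / 1.02875 = 3.66518 years.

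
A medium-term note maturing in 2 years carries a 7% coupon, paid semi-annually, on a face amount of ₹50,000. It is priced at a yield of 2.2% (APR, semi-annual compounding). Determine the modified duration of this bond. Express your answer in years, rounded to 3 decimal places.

Periodic yield y = 0.011. First find Macaulay duration:
  t   CF        PV=CF/(1+0.011)^t    t·PV
  1     1,750.00     1,730.9594     1,730.9594
  2     1,750.00     1,712.1261     3,424.2521
  3     1,750.00     1,693.4976     5,080.4928
  4    51,750.00    49,534.2660   198,137.0639
  Σ                 54,670.8491   208,372.7682
P = 54,670.8491; Macaulay duration = 208,372.7682 / 54,670.8491 = 3.81141 half-year periods = 1.90570 years.
Modified duration = D_Mac / (1 + y) = 1.90570 / 1.011 = 1.88497 years.

1.885 years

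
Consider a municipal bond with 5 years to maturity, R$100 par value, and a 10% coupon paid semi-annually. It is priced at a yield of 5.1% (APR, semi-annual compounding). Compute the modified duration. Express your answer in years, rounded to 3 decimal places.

Periodic yield y = 0.0255. First find Macaulay duration:
  t   CF        PV=CF/(1+0.0255)^t    t·PV
  1         5.00         4.8757         4.8757
  2         5.00         4.7544         9.5089
  3         5.00         4.6362        13.9086
  4         5.00         4.5209        18.0837
  5         5.00         4.4085        22.0425
  6         5.00         4.2989        25.7933
  7         5.00         4.1920        29.3439
  8         5.00         4.0878        32.7020
  9         5.00         3.9861        35.8750
  10      105.00        81.6268       816.2678
  Σ                    121.3873     1,008.4014
P = 121.3873; Macaulay duration = 1,008.4014 / 121.3873 = 8.30731 half-year periods = 4.15365 years.
Modified duration = D_Mac / (1 + y) = 4.15365 / 1.0255 = 4.05037 years.

4.050 years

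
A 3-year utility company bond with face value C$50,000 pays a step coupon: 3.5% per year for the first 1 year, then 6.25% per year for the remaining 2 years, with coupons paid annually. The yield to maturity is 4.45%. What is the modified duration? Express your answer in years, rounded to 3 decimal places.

Periodic yield y = 0.0445. First find Macaulay duration:
  t   CF        PV=CF/(1+0.0445)^t    t·PV
  1     1,750.00     1,675.4428     1,675.4428
  2     3,125.00     2,864.3965     5,728.7930
  3    53,125.00    46,620.1439   139,860.4318
  Σ                 51,159.9832   147,264.6676
P = 51,159.9832; Macaulay duration = 147,264.6676 / 51,159.9832 = 2.87851 years.
Modified duration = D_Mac / (1 + y) = 2.87851 / 1.0445 = 2.75588 years.

2.756 years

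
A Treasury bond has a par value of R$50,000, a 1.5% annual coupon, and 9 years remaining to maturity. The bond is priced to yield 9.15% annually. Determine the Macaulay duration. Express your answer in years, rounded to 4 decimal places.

Periodic yield y = 0.0915. Discount each cash flow and weight by its year:
  t   CF        PV=CF/(1+0.0915)^t    t·PV
  1       750.00       687.1278       687.1278
  2       750.00       629.5262     1,259.0523
  3       750.00       576.7532     1,730.2597
  4       750.00       528.4043     2,113.6170
  5       750.00       484.1083     2,420.5417
  6       750.00       443.5257     2,661.1544
  7       750.00       406.3452     2,844.4161
  8       750.00       372.2814     2,978.2512
  9    50,750.00    23,079.2869   207,713.5822
  Σ                 27,207.3590   224,408.0025
Price P = Σ PV = 27,207.3590.
Macaulay duration = Σ(t·PV) / P = 224,408.0025 / 27,207.3590 = 8.24806 years.

8.2481 years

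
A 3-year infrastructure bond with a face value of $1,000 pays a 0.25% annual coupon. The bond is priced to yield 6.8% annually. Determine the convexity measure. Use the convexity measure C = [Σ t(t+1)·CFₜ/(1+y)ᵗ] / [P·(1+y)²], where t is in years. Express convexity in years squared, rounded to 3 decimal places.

With y = 0.068:
  t   CF        PV=CF/(1+0.068)^t    t·PV        t(t+1)·PV
  1         2.50         2.3408         2.3408           4.6816
  2         2.50         2.1918         4.3836          13.1507
  3     1,002.50       822.9446     2,468.8339       9,875.3357
  Σ                    827.4773     2,475.5583       9,893.1681
P = 827.4773.
Convexity = Σ t(t+1)·PV / [P·(1+y)²] = 9,893.1681 / (827.4773 × 1.140624) = 10.48182.

10.482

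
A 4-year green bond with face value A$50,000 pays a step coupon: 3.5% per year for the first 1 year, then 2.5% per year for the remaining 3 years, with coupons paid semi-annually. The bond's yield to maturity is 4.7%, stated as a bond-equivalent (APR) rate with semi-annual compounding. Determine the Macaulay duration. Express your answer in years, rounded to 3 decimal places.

Periodic yield y = 0.0235. Discount each cash flow and weight by its period:
  t   CF        PV=CF/(1+0.0235)^t    t·PV
  1       875.00       854.9096       854.9096
  2       875.00       835.2805     1,670.5611
  3       625.00       582.9301     1,748.7903
  4       625.00       569.5458     2,278.1831
  5       625.00       556.4688     2,782.3438
  6       625.00       543.6920     3,262.1519
  7       625.00       531.2086     3,718.4601
  8    50,625.00    42,039.9567   336,319.6537
  Σ                 46,513.9921   352,635.0536
Price P = Σ PV = 46,513.9921.
Macaulay duration = Σ(t·PV) / P = 352,635.0536 / 46,513.9921 = 7.58127 half-year periods.
In years: 7.58127 / 2 = 3.79063 years.

3.791 years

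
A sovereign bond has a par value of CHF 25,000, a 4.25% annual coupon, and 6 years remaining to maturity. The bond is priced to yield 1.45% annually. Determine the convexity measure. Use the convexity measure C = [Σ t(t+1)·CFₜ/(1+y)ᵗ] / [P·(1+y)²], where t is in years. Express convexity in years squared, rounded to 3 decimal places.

With y = 0.0145:
  t   CF        PV=CF/(1+0.0145)^t    t·PV        t(t+1)·PV
  1     1,062.50     1,047.3139     1,047.3139       2,094.6279
  2     1,062.50     1,032.3449     2,064.6899       6,194.0697
  3     1,062.50     1,017.5899     3,052.7697      12,211.0787
  4     1,062.50     1,003.0457     4,012.1829      20,060.9146
  5     1,062.50       988.7094     4,943.5472      29,661.2833
  6    26,062.50    23,905.8265   143,434.9593   1,004,044.7150
  Σ                 28,994.8305   158,555.4629   1,074,266.6892
P = 28,994.8305.
Convexity = Σ t(t+1)·PV / [P·(1+y)²] = 1,074,266.6892 / (28,994.8305 × 1.029210) = 35.99875.

35.999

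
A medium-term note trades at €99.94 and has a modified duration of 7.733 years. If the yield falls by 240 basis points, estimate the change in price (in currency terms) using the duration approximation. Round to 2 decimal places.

Duration approximation: ΔP/P ≈ -D_mod · Δy = -7.733 × (-0.024) = +0.185592.
ΔP ≈ 99.94 × (+0.185592) = +18.54806448.

+€18.55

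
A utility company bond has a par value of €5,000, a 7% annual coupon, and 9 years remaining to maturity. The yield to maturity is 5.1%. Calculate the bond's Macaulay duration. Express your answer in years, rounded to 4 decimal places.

Periodic yield y = 0.051. Discount each cash flow and weight by its year:
  t   CF        PV=CF/(1+0.051)^t    t·PV
  1       350.00       333.0162       333.0162
  2       350.00       316.8565       633.7130
  3       350.00       301.4810       904.4429
  4       350.00       286.8515     1,147.4061
  5       350.00       272.9320     1,364.6600
  6       350.00       259.6879     1,558.1275
  7       350.00       247.0865     1,729.6056
  8       350.00       235.0966     1,880.7727
  9     5,350.00     3,419.2380    30,773.1424
  Σ                  5,672.2462    40,324.8864
Price P = Σ PV = 5,672.2462.
Macaulay duration = Σ(t·PV) / P = 40,324.8864 / 5,672.2462 = 7.10916 years.

7.1092 years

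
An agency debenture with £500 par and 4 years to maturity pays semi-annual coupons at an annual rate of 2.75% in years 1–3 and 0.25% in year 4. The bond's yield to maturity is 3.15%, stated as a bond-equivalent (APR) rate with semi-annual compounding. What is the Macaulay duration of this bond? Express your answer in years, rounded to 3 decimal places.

3.815 years

Periodic yield y = 0.01575. Discount each cash flow and weight by its period:
  t   CF        PV=CF/(1+0.01575)^t    t·PV
  1        6.875         6.7684         6.7684
  2        6.875         6.6634        13.3269
  3        6.875         6.5601        19.6804
  4        6.875         6.4584        25.8336
  5        6.875         6.3583        31.7913
  6        6.875         6.2597        37.5580
  7        0.625         0.5602         3.9217
  8      500.625       441.7920     3,534.3363
  Σ                    481.4206     3,673.2166
Price P = Σ PV = 481.4206.
Macaulay duration = Σ(t·PV) / P = 3,673.2166 / 481.4206 = 7.62995 half-year periods.
In years: 7.62995 / 2 = 3.81498 years.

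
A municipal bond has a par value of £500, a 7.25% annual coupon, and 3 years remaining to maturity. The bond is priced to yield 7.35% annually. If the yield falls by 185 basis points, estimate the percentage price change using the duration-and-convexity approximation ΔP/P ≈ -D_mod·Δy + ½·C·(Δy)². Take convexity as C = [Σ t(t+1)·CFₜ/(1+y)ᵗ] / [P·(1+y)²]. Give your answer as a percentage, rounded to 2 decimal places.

+4.99%

With y = 0.0735:
  t   CF        PV=CF/(1+0.0735)^t    t·PV        t(t+1)·PV
  1        36.25        33.7680        33.7680          67.5361
  2        36.25        31.4560        62.9121         188.7362
  3       536.25       433.4721     1,300.4163       5,201.6653
  Σ                    498.6962     1,397.0964       5,457.9376
P = 498.6962; D_Mac = 2.80150 yrs; D_mod = 2.60969 yrs; C = 9.49704.
Duration effect: -2.60969 × (-0.0185) = +0.048279
Convexity effect: 0.5 × 9.49704 × (-0.0185)² = +0.0016252
ΔP/P ≈ +0.048279 + 0.0016252 = +0.049904 = +4.9904%.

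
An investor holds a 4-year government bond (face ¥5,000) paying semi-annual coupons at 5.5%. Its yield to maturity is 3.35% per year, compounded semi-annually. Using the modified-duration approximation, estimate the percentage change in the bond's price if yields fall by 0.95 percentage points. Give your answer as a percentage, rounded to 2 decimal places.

+3.42%

Periodic yield y = 0.01675. Modified duration first:
  t   CF        PV=CF/(1+0.01675)^t    t·PV
  1       137.50       135.2348       135.2348
  2       137.50       133.0070       266.0139
  3       137.50       130.8158       392.4474
  4       137.50       128.6607       514.6429
  5       137.50       126.5412       632.7058
  6       137.50       124.4565       746.7390
  7       137.50       122.4062       856.8434
  8     5,137.50     4,498.1961    35,985.5689
  Σ                  5,399.3183    39,530.1961
P = 5,399.3183; D_Mac = 7.32133 half-year periods = 3.66067 yrs; D_mod = 3.66067/(1+0.01675) = 3.60036 yrs.
ΔP/P ≈ -D_mod · Δy = -3.60036 × (-0.0095) = +0.034203 = +3.4203%.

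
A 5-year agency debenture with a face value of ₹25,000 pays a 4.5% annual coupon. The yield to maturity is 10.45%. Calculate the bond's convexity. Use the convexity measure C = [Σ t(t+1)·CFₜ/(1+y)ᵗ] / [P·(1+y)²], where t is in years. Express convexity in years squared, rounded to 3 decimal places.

With y = 0.1045:
  t   CF        PV=CF/(1+0.1045)^t    t·PV        t(t+1)·PV
  1     1,125.00     1,018.5604     1,018.5604       2,037.1209
  2     1,125.00       922.1914     1,844.3829       5,533.1486
  3     1,125.00       834.9402     2,504.8205      10,019.2822
  4     1,125.00       755.9440     3,023.7761      15,118.8806
  5    26,125.00    15,893.7983    79,468.9916     476,813.9498
  Σ                 19,425.4344    87,860.5316     509,522.3821
P = 19,425.4344.
Convexity = Σ t(t+1)·PV / [P·(1+y)²] = 509,522.3821 / (19,425.4344 × 1.219920) = 21.50112.

21.501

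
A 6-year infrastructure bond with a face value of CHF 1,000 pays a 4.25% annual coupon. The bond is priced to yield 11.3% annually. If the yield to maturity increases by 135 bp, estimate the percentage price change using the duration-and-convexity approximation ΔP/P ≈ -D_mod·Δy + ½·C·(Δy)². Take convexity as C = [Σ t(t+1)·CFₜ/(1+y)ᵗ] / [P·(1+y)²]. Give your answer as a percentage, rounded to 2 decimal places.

With y = 0.113:
  t   CF        PV=CF/(1+0.113)^t    t·PV        t(t+1)·PV
  1        42.50        38.1851        38.1851          76.3702
  2        42.50        34.3083        68.6165         205.8495
  3        42.50        30.8250        92.4751         369.9003
  4        42.50        27.6954       110.7818         553.9088
  5        42.50        24.8836       124.4180         746.5078
  6     1,042.50       548.4096     3,290.4578      23,033.2047
  Σ                    704.3070     3,724.9342      24,985.7414
P = 704.3070; D_Mac = 5.28879 yrs; D_mod = 4.75184 yrs; C = 28.63782.
Duration effect: -4.75184 × (+0.0135) = -0.064150
Convexity effect: 0.5 × 28.63782 × (0.0135)² = +0.0026096
ΔP/P ≈ -0.064150 + 0.0026096 = -0.061540 = -6.1540%.

-6.15%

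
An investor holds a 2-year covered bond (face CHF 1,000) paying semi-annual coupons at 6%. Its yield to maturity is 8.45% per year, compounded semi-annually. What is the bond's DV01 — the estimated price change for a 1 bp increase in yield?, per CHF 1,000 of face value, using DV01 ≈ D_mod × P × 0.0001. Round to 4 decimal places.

Periodic yield y = 0.04225.
  t   CF        PV=CF/(1+0.04225)^t    t·PV
  1        30.00        28.7839        28.7839
  2        30.00        27.6171        55.2341
  3        30.00        26.4975        79.4926
  4     1,030.00       872.8701     3,491.4803
  Σ                    955.7686     3,654.9910
P = 955.7686; D_Mac = 3.82414 half-year periods = 1.91207 yrs; D_mod = 1.83456 yrs.
DV01 ≈ 1.83456 × 955.7686 × 0.0001 = 0.175341.

CHF 0.1753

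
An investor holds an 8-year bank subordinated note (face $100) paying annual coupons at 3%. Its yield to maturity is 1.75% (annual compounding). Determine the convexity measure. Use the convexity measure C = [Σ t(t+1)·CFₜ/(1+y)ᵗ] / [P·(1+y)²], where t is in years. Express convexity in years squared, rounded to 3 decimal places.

With y = 0.0175:
  t   CF        PV=CF/(1+0.0175)^t    t·PV        t(t+1)·PV
  1         3.00         2.9484         2.9484           5.8968
  2         3.00         2.8977         5.7954          17.3862
  3         3.00         2.8479         8.5436          34.1743
  4         3.00         2.7989        11.1955          55.9775
  5         3.00         2.7507        13.7537          82.5221
  6         3.00         2.7034        16.2206         113.5440
  7         3.00         2.6569        18.5985         148.7882
  8       103.00        89.6524       717.2191       6,454.9722
  Σ                    109.2563       794.2748       6,913.2612
P = 109.2563.
Convexity = Σ t(t+1)·PV / [P·(1+y)²] = 6,913.2612 / (109.2563 × 1.035306) = 61.11778.

61.118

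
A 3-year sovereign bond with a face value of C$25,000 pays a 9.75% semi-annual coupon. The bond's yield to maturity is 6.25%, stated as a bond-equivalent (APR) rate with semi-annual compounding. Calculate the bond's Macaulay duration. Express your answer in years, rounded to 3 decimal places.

2.689 years

Periodic yield y = 0.03125. Discount each cash flow and weight by its period:
  t   CF        PV=CF/(1+0.03125)^t    t·PV
  1     1,218.75     1,181.8182     1,181.8182
  2     1,218.75     1,146.0055     2,292.0110
  3     1,218.75     1,111.2781     3,333.8342
  4     1,218.75     1,077.6030     4,310.4119
  5     1,218.75     1,044.9483     5,224.7417
  6    26,218.75    21,798.5805   130,791.4828
  Σ                 27,360.2336   147,134.2999
Price P = Σ PV = 27,360.2336.
Macaulay duration = Σ(t·PV) / P = 147,134.2999 / 27,360.2336 = 5.37767 half-year periods.
In years: 5.37767 / 2 = 2.68883 years.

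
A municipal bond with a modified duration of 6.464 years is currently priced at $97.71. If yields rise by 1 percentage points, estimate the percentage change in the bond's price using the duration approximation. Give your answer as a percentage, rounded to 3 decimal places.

-6.464%

Duration approximation: ΔP/P ≈ -D_mod · Δy = -6.464 × (+0.01) = -0.064640.
As a percentage: -6.4640%.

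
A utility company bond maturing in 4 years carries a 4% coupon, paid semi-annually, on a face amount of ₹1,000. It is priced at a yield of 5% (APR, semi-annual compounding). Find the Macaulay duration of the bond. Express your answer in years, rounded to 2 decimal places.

3.73 years

Periodic yield y = 0.025. Discount each cash flow and weight by its period:
  t   CF        PV=CF/(1+0.025)^t    t·PV
  1        20.00        19.5122        19.5122
  2        20.00        19.0363        38.0726
  3        20.00        18.5720        55.7160
  4        20.00        18.1190        72.4761
  5        20.00        17.6771        88.3854
  6        20.00        17.2459       103.4756
  7        20.00        16.8253       117.7771
  8     1,020.00       837.1615     6,697.2920
  Σ                    964.1493     7,192.7070
Price P = Σ PV = 964.1493.
Macaulay duration = Σ(t·PV) / P = 7,192.7070 / 964.1493 = 7.46016 half-year periods.
In years: 7.46016 / 2 = 3.73008 years.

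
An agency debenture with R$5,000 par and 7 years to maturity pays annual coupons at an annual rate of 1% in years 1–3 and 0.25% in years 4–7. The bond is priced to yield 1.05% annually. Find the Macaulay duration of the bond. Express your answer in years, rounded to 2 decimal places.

Periodic yield y = 0.0105. Discount each cash flow and weight by its year:
  t   CF        PV=CF/(1+0.0105)^t    t·PV
  1        50.00        49.4805        49.4805
  2        50.00        48.9663        97.9326
  3        50.00        48.4575       145.3725
  4        12.50        11.9885        47.9540
  5        12.50        11.8639        59.3196
  6        12.50        11.7406        70.4439
  7     5,012.50     4,659.0799    32,613.5595
  Σ                  4,841.5773    33,084.0626
Price P = Σ PV = 4,841.5773.
Macaulay duration = Σ(t·PV) / P = 33,084.0626 / 4,841.5773 = 6.83332 years.

6.83 years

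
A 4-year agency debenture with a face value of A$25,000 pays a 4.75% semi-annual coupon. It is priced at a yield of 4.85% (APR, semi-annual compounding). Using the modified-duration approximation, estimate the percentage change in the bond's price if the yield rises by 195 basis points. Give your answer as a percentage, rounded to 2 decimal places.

Periodic yield y = 0.02425. Modified duration first:
  t   CF        PV=CF/(1+0.02425)^t    t·PV
  1       593.75       579.6925       579.6925
  2       593.75       565.9677     1,131.9355
  3       593.75       552.5680     1,657.7039
  4       593.75       539.4854     2,157.9418
  5       593.75       526.7127     2,633.5633
  6       593.75       514.2423     3,085.4537
  7       593.75       502.0672     3,514.4701
  8    25,593.75    21,129.3503   169,034.8021
  Σ                 24,910.0860   183,795.5628
P = 24,910.0860; D_Mac = 7.37836 half-year periods = 3.68918 yrs; D_mod = 3.68918/(1+0.02425) = 3.60184 yrs.
ΔP/P ≈ -D_mod · Δy = -3.60184 × (+0.0195) = -0.070236 = -7.0236%.

-7.02%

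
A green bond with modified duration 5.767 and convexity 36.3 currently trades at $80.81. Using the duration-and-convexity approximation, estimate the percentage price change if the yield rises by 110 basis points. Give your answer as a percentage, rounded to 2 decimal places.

-6.12%

Duration effect: -D_mod·Δy = -5.767 × (+0.011) = -0.063437
Convexity effect: ½·C·(Δy)² = 0.5 × 36.3 × (0.011)² = +0.00219615
ΔP/P ≈ -0.063437 + 0.00219615 = -0.06124085
= -6.124085%.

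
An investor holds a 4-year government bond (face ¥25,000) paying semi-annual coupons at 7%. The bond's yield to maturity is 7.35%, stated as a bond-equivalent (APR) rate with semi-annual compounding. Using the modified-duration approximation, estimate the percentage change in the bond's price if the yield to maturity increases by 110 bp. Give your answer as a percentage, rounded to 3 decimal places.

Periodic yield y = 0.03675. Modified duration first:
  t   CF        PV=CF/(1+0.03675)^t    t·PV
  1       875.00       843.9836       843.9836
  2       875.00       814.0667     1,628.1333
  3       875.00       785.2102     2,355.6305
  4       875.00       757.3766     3,029.5064
  5       875.00       730.5296     3,652.6481
  6       875.00       704.6343     4,227.8059
  7       875.00       679.6569     4,757.5985
  8    25,875.00    19,385.9910   155,087.9278
  Σ                 24,701.4489   175,583.2341
P = 24,701.4489; D_Mac = 7.10822 half-year periods = 3.55411 yrs; D_mod = 3.55411/(1+0.03675) = 3.42812 yrs.
ΔP/P ≈ -D_mod · Δy = -3.42812 × (+0.011) = -0.037709 = -3.7709%.

-3.771%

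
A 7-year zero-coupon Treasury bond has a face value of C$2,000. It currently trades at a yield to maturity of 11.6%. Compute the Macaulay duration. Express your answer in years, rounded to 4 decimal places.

7.0000 years

A zero-coupon bond has a single cash flow at maturity, so its Macaulay duration equals its maturity: 7 years.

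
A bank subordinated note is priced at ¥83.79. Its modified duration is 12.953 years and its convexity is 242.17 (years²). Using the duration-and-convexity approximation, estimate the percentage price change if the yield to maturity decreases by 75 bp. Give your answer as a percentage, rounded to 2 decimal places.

Duration effect: -D_mod·Δy = -12.953 × (-0.0075) = +0.0971475
Convexity effect: ½·C·(Δy)² = 0.5 × 242.17 × (-0.0075)² = +0.00681103125
ΔP/P ≈ +0.0971475 + 0.00681103125 = +0.10395853125
= +10.395853125%.

+10.40%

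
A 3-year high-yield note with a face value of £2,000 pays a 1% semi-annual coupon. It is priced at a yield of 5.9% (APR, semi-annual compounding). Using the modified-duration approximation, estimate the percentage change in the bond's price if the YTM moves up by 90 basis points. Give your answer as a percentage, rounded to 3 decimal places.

-2.587%

Periodic yield y = 0.0295. Modified duration first:
  t   CF        PV=CF/(1+0.0295)^t    t·PV
  1        10.00         9.7135         9.7135
  2        10.00         9.4351        18.8702
  3        10.00         9.1648        27.4943
  4        10.00         8.9021        35.6086
  5        10.00         8.6471        43.2353
  6     2,010.00     1,688.2546    10,129.5278
  Σ                  1,734.1172    10,264.4496
P = 1,734.1172; D_Mac = 5.91912 half-year periods = 2.95956 yrs; D_mod = 2.95956/(1+0.0295) = 2.87476 yrs.
ΔP/P ≈ -D_mod · Δy = -2.87476 × (+0.009) = -0.025873 = -2.5873%.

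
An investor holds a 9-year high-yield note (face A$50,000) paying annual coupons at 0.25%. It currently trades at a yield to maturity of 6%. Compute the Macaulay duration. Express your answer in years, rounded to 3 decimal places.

8.877 years

Periodic yield y = 0.06. Discount each cash flow and weight by its year:
  t   CF        PV=CF/(1+0.06)^t    t·PV
  1       125.00       117.9245       117.9245
  2       125.00       111.2496       222.4991
  3       125.00       104.9524       314.8572
  4       125.00        99.0117       396.0468
  5       125.00        93.4073       467.0364
  6       125.00        88.1201       528.7204
  7       125.00        83.1321       581.9250
  8       125.00        78.4265       627.4124
  9    50,125.00    29,668.9105   267,020.1944
  Σ                 30,445.1347   270,276.6162
Price P = Σ PV = 30,445.1347.
Macaulay duration = Σ(t·PV) / P = 270,276.6162 / 30,445.1347 = 8.87750 years.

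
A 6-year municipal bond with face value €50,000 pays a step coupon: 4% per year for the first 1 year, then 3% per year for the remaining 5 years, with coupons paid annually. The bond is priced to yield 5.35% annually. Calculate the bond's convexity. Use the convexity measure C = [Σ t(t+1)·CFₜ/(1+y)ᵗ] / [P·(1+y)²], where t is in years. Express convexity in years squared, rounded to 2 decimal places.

33.72

With y = 0.0535:
  t   CF        PV=CF/(1+0.0535)^t    t·PV        t(t+1)·PV
  1     2,000.00     1,898.4338     1,898.4338       3,796.8676
  2     1,500.00     1,351.5191     2,703.0381       8,109.1144
  3     1,500.00     1,282.8847     3,848.6542      15,394.6169
  4     1,500.00     1,217.7359     4,870.9435      24,354.7174
  5     1,500.00     1,155.8955     5,779.4773      34,676.8639
  6    51,500.00    37,670.3790   226,022.2739   1,582,155.9170
  Σ                 44,576.8479   245,122.8208   1,668,488.0973
P = 44,576.8479.
Convexity = Σ t(t+1)·PV / [P·(1+y)²] = 1,668,488.0973 / (44,576.8479 × 1.109862) = 33.72443.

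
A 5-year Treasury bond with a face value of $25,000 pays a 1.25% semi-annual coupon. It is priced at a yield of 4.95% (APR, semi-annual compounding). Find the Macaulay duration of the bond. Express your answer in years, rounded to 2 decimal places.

Periodic yield y = 0.02475. Discount each cash flow and weight by its period:
  t   CF        PV=CF/(1+0.02475)^t    t·PV
  1       156.25       152.4762       152.4762
  2       156.25       148.7936       297.5871
  3       156.25       145.1999       435.5996
  4       156.25       141.6930       566.7719
  5       156.25       138.2708       691.3539
  6       156.25       134.9312       809.5874
  7       156.25       131.6723       921.7063
  8       156.25       128.4922     1,027.9372
  9       156.25       125.3888     1,128.4990
  10   25,156.25    19,700.0184   197,000.1842
  Σ                 20,946.9363   203,031.7029
Price P = Σ PV = 20,946.9363.
Macaulay duration = Σ(t·PV) / P = 203,031.7029 / 20,946.9363 = 9.69267 half-year periods.
In years: 9.69267 / 2 = 4.84633 years.

4.85 years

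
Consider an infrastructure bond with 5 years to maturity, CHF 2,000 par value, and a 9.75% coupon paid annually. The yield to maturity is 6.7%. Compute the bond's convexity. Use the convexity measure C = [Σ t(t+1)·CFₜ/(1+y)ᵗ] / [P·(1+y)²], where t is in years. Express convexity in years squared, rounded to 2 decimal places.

With y = 0.067:
  t   CF        PV=CF/(1+0.067)^t    t·PV        t(t+1)·PV
  1       195.00       182.7554       182.7554         365.5108
  2       195.00       171.2797       342.5593       1,027.6779
  3       195.00       160.5245       481.5735       1,926.2941
  4       195.00       150.4447       601.7789       3,008.8943
  5     2,195.00     1,587.1297     7,935.6487      47,613.8920
  Σ                  2,252.1340     9,544.3157      53,942.2691
P = 2,252.1340.
Convexity = Σ t(t+1)·PV / [P·(1+y)²] = 53,942.2691 / (2,252.1340 × 1.138489) = 21.03808.

21.04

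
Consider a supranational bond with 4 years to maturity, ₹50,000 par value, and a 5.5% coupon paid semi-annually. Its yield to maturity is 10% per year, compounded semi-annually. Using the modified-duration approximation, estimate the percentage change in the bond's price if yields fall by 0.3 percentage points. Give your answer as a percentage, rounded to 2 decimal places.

+1.03%

Periodic yield y = 0.05. Modified duration first:
  t   CF        PV=CF/(1+0.05)^t    t·PV
  1     1,375.00     1,309.5238     1,309.5238
  2     1,375.00     1,247.1655     2,494.3311
  3     1,375.00     1,187.7767     3,563.3301
  4     1,375.00     1,131.2159     4,524.8636
  5     1,375.00     1,077.3485     5,386.7424
  6     1,375.00     1,026.0462     6,156.2770
  7     1,375.00       977.1868     6,840.3078
  8    51,375.00    34,772.6222   278,180.9778
  Σ                 42,728.8856   308,456.3536
P = 42,728.8856; D_Mac = 7.21892 half-year periods = 3.60946 yrs; D_mod = 3.60946/(1+0.05) = 3.43758 yrs.
ΔP/P ≈ -D_mod · Δy = -3.43758 × (-0.003) = +0.010313 = +1.0313%.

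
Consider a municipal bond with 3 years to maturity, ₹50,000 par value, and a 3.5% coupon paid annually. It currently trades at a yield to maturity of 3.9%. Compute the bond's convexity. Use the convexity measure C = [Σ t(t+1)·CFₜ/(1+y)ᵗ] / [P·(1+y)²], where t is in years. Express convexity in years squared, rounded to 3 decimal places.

10.618

With y = 0.039:
  t   CF        PV=CF/(1+0.039)^t    t·PV        t(t+1)·PV
  1     1,750.00     1,684.3118     1,684.3118       3,368.6237
  2     1,750.00     1,621.0894     3,242.1787       9,726.5361
  3    51,750.00    46,138.5255   138,415.5766     553,662.3064
  Σ                 49,443.9267   143,342.0671     566,757.4662
P = 49,443.9267.
Convexity = Σ t(t+1)·PV / [P·(1+y)²] = 566,757.4662 / (49,443.9267 × 1.079521) = 10.61826.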